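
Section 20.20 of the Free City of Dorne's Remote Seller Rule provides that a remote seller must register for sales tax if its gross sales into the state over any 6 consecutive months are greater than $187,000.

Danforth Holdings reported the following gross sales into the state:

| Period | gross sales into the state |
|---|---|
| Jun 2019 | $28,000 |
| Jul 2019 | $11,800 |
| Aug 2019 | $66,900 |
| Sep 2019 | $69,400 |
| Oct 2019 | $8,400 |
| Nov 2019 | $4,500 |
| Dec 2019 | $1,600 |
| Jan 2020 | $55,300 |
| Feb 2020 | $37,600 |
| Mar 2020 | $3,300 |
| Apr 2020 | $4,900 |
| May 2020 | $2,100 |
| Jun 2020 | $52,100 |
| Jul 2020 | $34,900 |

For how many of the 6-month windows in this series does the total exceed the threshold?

2

Jun 2019–Nov 2019: $28,000 + $11,800 + $66,900 + $69,400 + $8,400 + $4,500 = $189,000 (over)
Jul 2019–Dec 2019: $11,800 + $66,900 + $69,400 + $8,400 + $4,500 + $1,600 = $162,600 (under)
Aug 2019–Jan 2020: $66,900 + $69,400 + $8,400 + $4,500 + $1,600 + $55,300 = $206,100 (over)
Sep 2019–Feb 2020: $69,400 + $8,400 + $4,500 + $1,600 + $55,300 + $37,600 = $176,800 (under)
Oct 2019–Mar 2020: $8,400 + $4,500 + $1,600 + $55,300 + $37,600 + $3,300 = $110,700 (under)
Nov 2019–Apr 2020: $4,500 + $1,600 + $55,300 + $37,600 + $3,300 + $4,900 = $107,200 (under)
Dec 2019–May 2020: $1,600 + $55,300 + $37,600 + $3,300 + $4,900 + $2,100 = $104,800 (under)
Jan 2020–Jun 2020: $55,300 + $37,600 + $3,300 + $4,900 + $2,100 + $52,100 = $155,300 (under)
Feb 2020–Jul 2020: $37,600 + $3,300 + $4,900 + $2,100 + $52,100 + $34,900 = $134,900 (under)
2 windows exceed the threshold.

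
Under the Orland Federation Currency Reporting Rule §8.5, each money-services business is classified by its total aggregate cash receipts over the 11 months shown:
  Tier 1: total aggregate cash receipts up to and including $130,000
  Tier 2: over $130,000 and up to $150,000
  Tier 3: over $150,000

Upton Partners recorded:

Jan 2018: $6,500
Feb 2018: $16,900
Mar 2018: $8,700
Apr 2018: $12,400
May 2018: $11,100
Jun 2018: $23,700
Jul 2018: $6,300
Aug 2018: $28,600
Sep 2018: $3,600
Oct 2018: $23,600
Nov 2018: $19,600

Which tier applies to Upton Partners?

Tier 3

Total aggregate cash receipts: $6,500 + $16,900 + $8,700 + $12,400 + $11,100 + $23,700 + $6,300 + $28,600 + $3,600 + $23,600 + $19,600 = $161,000.
$161,000 > $150,000, so Tier 3 applies.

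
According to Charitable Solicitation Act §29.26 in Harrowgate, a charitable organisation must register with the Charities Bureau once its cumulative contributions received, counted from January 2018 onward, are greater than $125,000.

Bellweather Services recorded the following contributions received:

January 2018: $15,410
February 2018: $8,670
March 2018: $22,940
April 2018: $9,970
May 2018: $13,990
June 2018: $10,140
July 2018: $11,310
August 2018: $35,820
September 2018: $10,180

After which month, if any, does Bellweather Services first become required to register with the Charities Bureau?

August 2018

Through January 2018: $15,410
Through February 2018: $24,080
Through March 2018: $47,020
Through April 2018: $56,990
Through May 2018: $70,980
Through June 2018: $81,120
Through July 2018: $92,430
Through August 2018: $128,250 ← exceeds threshold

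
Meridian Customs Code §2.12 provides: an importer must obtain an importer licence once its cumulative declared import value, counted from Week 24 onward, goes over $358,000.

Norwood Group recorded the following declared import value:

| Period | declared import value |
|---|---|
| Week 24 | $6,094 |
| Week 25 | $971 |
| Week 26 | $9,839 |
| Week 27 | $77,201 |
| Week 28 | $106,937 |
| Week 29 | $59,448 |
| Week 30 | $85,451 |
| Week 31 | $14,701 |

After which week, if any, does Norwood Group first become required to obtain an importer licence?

Week 31

Through Week 24: $6,094
Through Week 25: $7,065
Through Week 26: $16,904
Through Week 27: $94,105
Through Week 28: $201,042
Through Week 29: $260,490
Through Week 30: $345,941
Through Week 31: $360,642 ← exceeds threshold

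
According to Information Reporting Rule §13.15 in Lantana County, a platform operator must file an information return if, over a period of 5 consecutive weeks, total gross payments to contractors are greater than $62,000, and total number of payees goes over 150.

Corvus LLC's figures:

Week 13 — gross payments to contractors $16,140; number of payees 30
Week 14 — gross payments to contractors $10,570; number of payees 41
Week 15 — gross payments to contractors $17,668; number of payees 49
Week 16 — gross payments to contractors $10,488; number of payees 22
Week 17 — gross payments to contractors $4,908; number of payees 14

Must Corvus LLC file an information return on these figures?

Total gross payments to contractors: $16,140 + $10,570 + $17,668 + $10,488 + $4,908 = $59,774 (≤ $62,000).
Total number of payees: 30 + 41 + 49 + 22 + 14 = 156 (> 150).
The test is 'and': the rule requires both, and at least one is not exceeded.

No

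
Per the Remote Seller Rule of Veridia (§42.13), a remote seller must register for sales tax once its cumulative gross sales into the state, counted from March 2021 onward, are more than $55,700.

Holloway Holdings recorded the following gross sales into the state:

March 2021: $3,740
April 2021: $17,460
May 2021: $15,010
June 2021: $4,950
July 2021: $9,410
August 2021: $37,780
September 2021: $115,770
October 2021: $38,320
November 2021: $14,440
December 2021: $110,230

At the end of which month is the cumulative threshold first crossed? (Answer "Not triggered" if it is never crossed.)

Through March 2021: $3,740
Through April 2021: $21,200
Through May 2021: $36,210
Through June 2021: $41,160
Through July 2021: $50,570
Through August 2021: $88,350 ← exceeds threshold

August 2021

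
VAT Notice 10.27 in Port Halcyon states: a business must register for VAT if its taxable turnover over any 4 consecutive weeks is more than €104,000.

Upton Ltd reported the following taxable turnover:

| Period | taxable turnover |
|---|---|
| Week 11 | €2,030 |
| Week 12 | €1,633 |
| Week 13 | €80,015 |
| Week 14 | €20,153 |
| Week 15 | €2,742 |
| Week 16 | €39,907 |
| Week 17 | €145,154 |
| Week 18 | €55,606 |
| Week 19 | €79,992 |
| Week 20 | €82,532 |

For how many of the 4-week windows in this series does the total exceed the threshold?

6

Week 11–Week 14: €2,030 + €1,633 + €80,015 + €20,153 = €103,831 (under)
Week 12–Week 15: €1,633 + €80,015 + €20,153 + €2,742 = €104,543 (over)
Week 13–Week 16: €80,015 + €20,153 + €2,742 + €39,907 = €142,817 (over)
Week 14–Week 17: €20,153 + €2,742 + €39,907 + €145,154 = €207,956 (over)
Week 15–Week 18: €2,742 + €39,907 + €145,154 + €55,606 = €243,409 (over)
Week 16–Week 19: €39,907 + €145,154 + €55,606 + €79,992 = €320,659 (over)
Week 17–Week 20: €145,154 + €55,606 + €79,992 + €82,532 = €363,284 (over)
6 windows exceed the threshold.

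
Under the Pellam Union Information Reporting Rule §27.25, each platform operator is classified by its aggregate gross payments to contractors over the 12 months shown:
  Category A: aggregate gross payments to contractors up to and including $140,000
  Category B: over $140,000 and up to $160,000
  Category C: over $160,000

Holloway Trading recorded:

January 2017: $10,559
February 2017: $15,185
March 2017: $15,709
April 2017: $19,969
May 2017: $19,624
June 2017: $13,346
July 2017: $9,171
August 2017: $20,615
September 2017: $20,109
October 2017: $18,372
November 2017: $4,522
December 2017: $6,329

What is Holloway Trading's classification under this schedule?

Category C

Aggregate gross payments to contractors: $10,559 + $15,185 + $15,709 + $19,969 + $19,624 + $13,346 + $9,171 + $20,615 + $20,109 + $18,372 + $4,522 + $6,329 = $173,510.
$173,510 > $160,000, so Category C applies.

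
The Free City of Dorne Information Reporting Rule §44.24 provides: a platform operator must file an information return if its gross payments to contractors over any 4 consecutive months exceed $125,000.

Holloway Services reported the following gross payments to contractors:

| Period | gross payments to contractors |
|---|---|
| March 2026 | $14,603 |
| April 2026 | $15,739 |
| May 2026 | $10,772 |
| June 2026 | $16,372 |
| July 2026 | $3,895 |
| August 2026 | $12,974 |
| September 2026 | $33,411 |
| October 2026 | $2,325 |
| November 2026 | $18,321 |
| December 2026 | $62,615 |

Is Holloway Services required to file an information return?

March 2026–June 2026: $14,603 + $15,739 + $10,772 + $16,372 = $57,486 (under)
April 2026–July 2026: $15,739 + $10,772 + $16,372 + $3,895 = $46,778 (under)
May 2026–August 2026: $10,772 + $16,372 + $3,895 + $12,974 = $44,013 (under)
June 2026–September 2026: $16,372 + $3,895 + $12,974 + $33,411 = $66,652 (under)
July 2026–October 2026: $3,895 + $12,974 + $33,411 + $2,325 = $52,605 (under)
August 2026–November 2026: $12,974 + $33,411 + $2,325 + $18,321 = $67,031 (under)
September 2026–December 2026: $33,411 + $2,325 + $18,321 + $62,615 = $116,672 (under)
No window exceeds $125,000.

No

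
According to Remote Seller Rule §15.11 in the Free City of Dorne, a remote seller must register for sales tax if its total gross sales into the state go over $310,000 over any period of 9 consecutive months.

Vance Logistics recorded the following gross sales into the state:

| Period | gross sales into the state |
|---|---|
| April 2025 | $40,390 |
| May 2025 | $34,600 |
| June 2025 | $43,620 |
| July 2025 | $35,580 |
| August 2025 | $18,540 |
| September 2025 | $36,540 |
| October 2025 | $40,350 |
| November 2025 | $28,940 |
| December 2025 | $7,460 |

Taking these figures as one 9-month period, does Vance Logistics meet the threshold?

Total gross sales into the state: $40,390 + $34,600 + $43,620 + $35,580 + $18,540 + $36,540 + $40,350 + $28,940 + $7,460 = $286,020.
$286,020 ≤ $310,000, so the threshold is not exceeded.

No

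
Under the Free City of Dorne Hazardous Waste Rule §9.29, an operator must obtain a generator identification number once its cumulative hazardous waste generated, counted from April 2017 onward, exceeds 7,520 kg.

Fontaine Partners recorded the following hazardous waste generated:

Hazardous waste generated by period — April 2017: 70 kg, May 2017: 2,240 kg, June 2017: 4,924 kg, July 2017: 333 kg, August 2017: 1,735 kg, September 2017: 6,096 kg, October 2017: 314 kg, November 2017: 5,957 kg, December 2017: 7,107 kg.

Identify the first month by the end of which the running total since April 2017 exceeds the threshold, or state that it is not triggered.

July 2017

Through April 2017: 70 kg
Through May 2017: 2,310 kg
Through June 2017: 7,234 kg
Through July 2017: 7,567 kg ← exceeds threshold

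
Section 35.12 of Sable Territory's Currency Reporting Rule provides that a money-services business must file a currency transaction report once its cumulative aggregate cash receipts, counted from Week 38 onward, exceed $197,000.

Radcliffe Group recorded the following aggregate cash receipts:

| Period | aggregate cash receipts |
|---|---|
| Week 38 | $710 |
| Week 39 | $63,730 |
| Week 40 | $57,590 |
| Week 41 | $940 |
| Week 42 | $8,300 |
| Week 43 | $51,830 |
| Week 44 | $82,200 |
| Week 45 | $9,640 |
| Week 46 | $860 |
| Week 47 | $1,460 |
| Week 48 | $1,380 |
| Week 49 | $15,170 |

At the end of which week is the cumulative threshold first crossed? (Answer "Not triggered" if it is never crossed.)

Week 44

Through Week 38: $710
Through Week 39: $64,440
Through Week 40: $122,030
Through Week 41: $122,970
Through Week 42: $131,270
Through Week 43: $183,100
Through Week 44: $265,300 ← exceeds threshold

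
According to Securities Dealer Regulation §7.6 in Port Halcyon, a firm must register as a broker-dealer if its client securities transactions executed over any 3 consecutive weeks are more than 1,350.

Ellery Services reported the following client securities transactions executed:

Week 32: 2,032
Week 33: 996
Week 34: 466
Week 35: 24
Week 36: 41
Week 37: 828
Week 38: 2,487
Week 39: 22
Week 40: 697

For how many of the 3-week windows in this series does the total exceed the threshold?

Week 32–Week 34: 2,032 + 996 + 466 = 3,494 (over)
Week 33–Week 35: 996 + 466 + 24 = 1,486 (over)
Week 34–Week 36: 466 + 24 + 41 = 531 (under)
Week 35–Week 37: 24 + 41 + 828 = 893 (under)
Week 36–Week 38: 41 + 828 + 2,487 = 3,356 (over)
Week 37–Week 39: 828 + 2,487 + 22 = 3,337 (over)
Week 38–Week 40: 2,487 + 22 + 697 = 3,206 (over)
5 windows exceed the threshold.

5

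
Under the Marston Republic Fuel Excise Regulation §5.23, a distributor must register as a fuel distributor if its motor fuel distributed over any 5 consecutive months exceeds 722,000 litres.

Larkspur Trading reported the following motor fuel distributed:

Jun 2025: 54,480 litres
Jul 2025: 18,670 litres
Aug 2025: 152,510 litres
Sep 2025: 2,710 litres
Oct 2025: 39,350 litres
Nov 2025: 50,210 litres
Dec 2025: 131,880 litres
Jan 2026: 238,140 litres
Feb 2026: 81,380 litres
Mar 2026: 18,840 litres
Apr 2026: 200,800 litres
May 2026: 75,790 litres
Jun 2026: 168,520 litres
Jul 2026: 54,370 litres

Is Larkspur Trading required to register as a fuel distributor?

Jun 2025–Oct 2025: 54,480 litres + 18,670 litres + 152,510 litres + 2,710 litres + 39,350 litres = 267,720 litres (under)
Jul 2025–Nov 2025: 18,670 litres + 152,510 litres + 2,710 litres + 39,350 litres + 50,210 litres = 263,450 litres (under)
Aug 2025–Dec 2025: 152,510 litres + 2,710 litres + 39,350 litres + 50,210 litres + 131,880 litres = 376,660 litres (under)
Sep 2025–Jan 2026: 2,710 litres + 39,350 litres + 50,210 litres + 131,880 litres + 238,140 litres = 462,290 litres (under)
Oct 2025–Feb 2026: 39,350 litres + 50,210 litres + 131,880 litres + 238,140 litres + 81,380 litres = 540,960 litres (under)
Nov 2025–Mar 2026: 50,210 litres + 131,880 litres + 238,140 litres + 81,380 litres + 18,840 litres = 520,450 litres (under)
Dec 2025–Apr 2026: 131,880 litres + 238,140 litres + 81,380 litres + 18,840 litres + 200,800 litres = 671,040 litres (under)
Jan 2026–May 2026: 238,140 litres + 81,380 litres + 18,840 litres + 200,800 litres + 75,790 litres = 614,950 litres (under)
Feb 2026–Jun 2026: 81,380 litres + 18,840 litres + 200,800 litres + 75,790 litres + 168,520 litres = 545,330 litres (under)
Mar 2026–Jul 2026: 18,840 litres + 200,800 litres + 75,790 litres + 168,520 litres + 54,370 litres = 518,320 litres (under)
No window exceeds 722,000 litres.

No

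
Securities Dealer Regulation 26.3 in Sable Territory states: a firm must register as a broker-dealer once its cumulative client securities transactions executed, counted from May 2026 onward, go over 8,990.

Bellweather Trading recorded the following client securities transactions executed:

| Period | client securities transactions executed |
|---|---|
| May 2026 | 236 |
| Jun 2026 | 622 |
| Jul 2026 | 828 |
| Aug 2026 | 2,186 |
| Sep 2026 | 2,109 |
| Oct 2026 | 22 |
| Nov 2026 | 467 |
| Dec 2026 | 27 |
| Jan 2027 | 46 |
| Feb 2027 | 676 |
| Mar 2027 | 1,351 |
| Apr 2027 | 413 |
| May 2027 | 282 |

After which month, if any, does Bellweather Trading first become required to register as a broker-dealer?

Through May 2026: 236
Through Jun 2026: 858
Through Jul 2026: 1,686
Through Aug 2026: 3,872
Through Sep 2026: 5,981
Through Oct 2026: 6,003
Through Nov 2026: 6,470
Through Dec 2026: 6,497
Through Jan 2027: 6,543
Through Feb 2027: 7,219
Through Mar 2027: 8,570
Through Apr 2027: 8,983
Through May 2027: 9,265 ← exceeds threshold

May 2027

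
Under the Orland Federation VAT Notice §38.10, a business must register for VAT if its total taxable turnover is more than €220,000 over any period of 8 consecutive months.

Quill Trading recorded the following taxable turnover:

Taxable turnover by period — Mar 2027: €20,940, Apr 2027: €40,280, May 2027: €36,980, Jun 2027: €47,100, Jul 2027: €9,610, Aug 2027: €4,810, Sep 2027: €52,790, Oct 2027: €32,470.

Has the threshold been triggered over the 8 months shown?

Yes

Total taxable turnover: €20,940 + €40,280 + €36,980 + €47,100 + €9,610 + €4,810 + €52,790 + €32,470 = €244,980.
€244,980 > €220,000, so the threshold is exceeded.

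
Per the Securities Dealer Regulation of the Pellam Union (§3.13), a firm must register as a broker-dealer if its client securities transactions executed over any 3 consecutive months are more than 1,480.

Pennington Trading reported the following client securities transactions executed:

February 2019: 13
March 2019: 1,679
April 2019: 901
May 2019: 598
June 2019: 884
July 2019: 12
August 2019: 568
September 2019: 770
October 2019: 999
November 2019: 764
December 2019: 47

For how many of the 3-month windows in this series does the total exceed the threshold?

7

February 2019–April 2019: 13 + 1,679 + 901 = 2,593 (over)
March 2019–May 2019: 1,679 + 901 + 598 = 3,178 (over)
April 2019–June 2019: 901 + 598 + 884 = 2,383 (over)
May 2019–July 2019: 598 + 884 + 12 = 1,494 (over)
June 2019–August 2019: 884 + 12 + 568 = 1,464 (under)
July 2019–September 2019: 12 + 568 + 770 = 1,350 (under)
August 2019–October 2019: 568 + 770 + 999 = 2,337 (over)
September 2019–November 2019: 770 + 999 + 764 = 2,533 (over)
October 2019–December 2019: 999 + 764 + 47 = 1,810 (over)
7 windows exceed the threshold.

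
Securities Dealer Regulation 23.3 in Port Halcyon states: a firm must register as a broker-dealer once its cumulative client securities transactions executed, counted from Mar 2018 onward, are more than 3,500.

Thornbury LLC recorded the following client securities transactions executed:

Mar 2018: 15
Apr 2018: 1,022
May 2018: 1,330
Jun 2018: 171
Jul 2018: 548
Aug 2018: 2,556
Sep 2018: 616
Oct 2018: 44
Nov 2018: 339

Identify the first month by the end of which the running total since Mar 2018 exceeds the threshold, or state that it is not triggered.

Through Mar 2018: 15
Through Apr 2018: 1,037
Through May 2018: 2,367
Through Jun 2018: 2,538
Through Jul 2018: 3,086
Through Aug 2018: 5,642 ← exceeds threshold

Aug 2018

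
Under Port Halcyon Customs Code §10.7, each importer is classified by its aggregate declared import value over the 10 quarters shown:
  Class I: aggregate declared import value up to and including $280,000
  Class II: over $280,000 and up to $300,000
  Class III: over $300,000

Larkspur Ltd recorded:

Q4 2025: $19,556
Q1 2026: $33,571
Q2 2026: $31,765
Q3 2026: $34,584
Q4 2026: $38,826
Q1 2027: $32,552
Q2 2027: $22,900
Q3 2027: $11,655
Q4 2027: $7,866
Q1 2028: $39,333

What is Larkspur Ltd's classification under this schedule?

Class I

Aggregate declared import value: $19,556 + $33,571 + $31,765 + $34,584 + $38,826 + $32,552 + $22,900 + $11,655 + $7,866 + $39,333 = $272,608.
$272,608 ≤ $280,000, so Class I applies.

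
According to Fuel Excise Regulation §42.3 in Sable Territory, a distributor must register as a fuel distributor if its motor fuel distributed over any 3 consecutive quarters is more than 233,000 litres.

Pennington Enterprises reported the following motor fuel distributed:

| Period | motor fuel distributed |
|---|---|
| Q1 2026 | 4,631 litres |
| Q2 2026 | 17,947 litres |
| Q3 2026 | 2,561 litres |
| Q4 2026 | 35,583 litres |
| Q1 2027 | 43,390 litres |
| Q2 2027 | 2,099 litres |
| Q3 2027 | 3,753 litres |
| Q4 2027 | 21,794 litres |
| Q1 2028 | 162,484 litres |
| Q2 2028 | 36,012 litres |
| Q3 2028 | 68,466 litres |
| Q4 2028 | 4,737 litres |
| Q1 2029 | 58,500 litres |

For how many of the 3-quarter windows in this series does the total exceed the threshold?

1

Q1 2026–Q3 2026: 4,631 litres + 17,947 litres + 2,561 litres = 25,139 litres (under)
Q2 2026–Q4 2026: 17,947 litres + 2,561 litres + 35,583 litres = 56,091 litres (under)
Q3 2026–Q1 2027: 2,561 litres + 35,583 litres + 43,390 litres = 81,534 litres (under)
Q4 2026–Q2 2027: 35,583 litres + 43,390 litres + 2,099 litres = 81,072 litres (under)
Q1 2027–Q3 2027: 43,390 litres + 2,099 litres + 3,753 litres = 49,242 litres (under)
Q2 2027–Q4 2027: 2,099 litres + 3,753 litres + 21,794 litres = 27,646 litres (under)
Q3 2027–Q1 2028: 3,753 litres + 21,794 litres + 162,484 litres = 188,031 litres (under)
Q4 2027–Q2 2028: 21,794 litres + 162,484 litres + 36,012 litres = 220,290 litres (under)
Q1 2028–Q3 2028: 162,484 litres + 36,012 litres + 68,466 litres = 266,962 litres (over)
Q2 2028–Q4 2028: 36,012 litres + 68,466 litres + 4,737 litres = 109,215 litres (under)
Q3 2028–Q1 2029: 68,466 litres + 4,737 litres + 58,500 litres = 131,703 litres (under)
1 window exceeds the threshold.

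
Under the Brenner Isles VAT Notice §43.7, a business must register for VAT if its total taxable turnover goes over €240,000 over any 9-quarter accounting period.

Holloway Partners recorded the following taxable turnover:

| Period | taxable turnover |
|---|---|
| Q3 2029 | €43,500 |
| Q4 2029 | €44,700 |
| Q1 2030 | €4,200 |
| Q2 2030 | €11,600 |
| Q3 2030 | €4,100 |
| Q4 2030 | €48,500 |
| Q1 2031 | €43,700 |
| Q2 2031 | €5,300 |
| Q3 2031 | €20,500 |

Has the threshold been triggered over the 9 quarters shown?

No

Total taxable turnover: €43,500 + €44,700 + €4,200 + €11,600 + €4,100 + €48,500 + €43,700 + €5,300 + €20,500 = €226,100.
€226,100 ≤ €240,000, so the threshold is not exceeded.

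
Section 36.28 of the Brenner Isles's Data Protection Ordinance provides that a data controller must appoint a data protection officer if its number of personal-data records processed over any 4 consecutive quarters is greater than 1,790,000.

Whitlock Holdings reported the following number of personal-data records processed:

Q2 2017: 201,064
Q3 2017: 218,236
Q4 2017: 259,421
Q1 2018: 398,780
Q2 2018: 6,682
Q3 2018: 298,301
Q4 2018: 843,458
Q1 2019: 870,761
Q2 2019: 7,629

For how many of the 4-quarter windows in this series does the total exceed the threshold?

2

Q2 2017–Q1 2018: 201,064 + 218,236 + 259,421 + 398,780 = 1,077,501 (under)
Q3 2017–Q2 2018: 218,236 + 259,421 + 398,780 + 6,682 = 883,119 (under)
Q4 2017–Q3 2018: 259,421 + 398,780 + 6,682 + 298,301 = 963,184 (under)
Q1 2018–Q4 2018: 398,780 + 6,682 + 298,301 + 843,458 = 1,547,221 (under)
Q2 2018–Q1 2019: 6,682 + 298,301 + 843,458 + 870,761 = 2,019,202 (over)
Q3 2018–Q2 2019: 298,301 + 843,458 + 870,761 + 7,629 = 2,020,149 (over)
2 windows exceed the threshold.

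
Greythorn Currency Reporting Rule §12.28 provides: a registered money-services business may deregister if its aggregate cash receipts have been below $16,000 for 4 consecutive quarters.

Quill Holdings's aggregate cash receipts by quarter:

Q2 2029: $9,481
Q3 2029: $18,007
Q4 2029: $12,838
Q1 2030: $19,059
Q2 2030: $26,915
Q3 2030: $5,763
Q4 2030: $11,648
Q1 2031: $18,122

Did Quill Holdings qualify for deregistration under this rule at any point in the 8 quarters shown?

Quarters below $16,000: Q2 2029, Q4 2029, Q3 2030, Q4 2030.
Longest run of consecutive quarters below the threshold: 2.
2 < 4, so Quill Holdings never became eligible.

No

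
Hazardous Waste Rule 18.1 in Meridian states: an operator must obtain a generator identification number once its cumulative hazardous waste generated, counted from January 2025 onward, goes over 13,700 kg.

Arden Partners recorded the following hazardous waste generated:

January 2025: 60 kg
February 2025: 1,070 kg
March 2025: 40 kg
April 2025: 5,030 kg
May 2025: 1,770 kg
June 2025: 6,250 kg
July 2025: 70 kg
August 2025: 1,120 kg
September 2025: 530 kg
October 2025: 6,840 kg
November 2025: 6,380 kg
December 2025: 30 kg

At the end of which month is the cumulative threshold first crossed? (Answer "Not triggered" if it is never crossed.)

June 2025

Through January 2025: 60 kg
Through February 2025: 1,130 kg
Through March 2025: 1,170 kg
Through April 2025: 6,200 kg
Through May 2025: 7,970 kg
Through June 2025: 14,220 kg ← exceeds threshold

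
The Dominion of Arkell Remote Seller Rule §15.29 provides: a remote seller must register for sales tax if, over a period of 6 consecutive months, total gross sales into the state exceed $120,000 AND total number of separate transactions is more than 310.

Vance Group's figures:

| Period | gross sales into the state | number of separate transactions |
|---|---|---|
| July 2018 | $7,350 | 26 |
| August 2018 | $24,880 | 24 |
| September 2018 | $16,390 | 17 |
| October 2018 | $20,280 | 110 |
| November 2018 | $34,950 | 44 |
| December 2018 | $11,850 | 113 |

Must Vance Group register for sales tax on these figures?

No

Total gross sales into the state: $7,350 + $24,880 + $16,390 + $20,280 + $34,950 + $11,850 = $115,700 (≤ $120,000).
Total number of separate transactions: 26 + 24 + 17 + 110 + 44 + 113 = 334 (> 310).
The test is 'and': the rule requires both, and at least one is not exceeded.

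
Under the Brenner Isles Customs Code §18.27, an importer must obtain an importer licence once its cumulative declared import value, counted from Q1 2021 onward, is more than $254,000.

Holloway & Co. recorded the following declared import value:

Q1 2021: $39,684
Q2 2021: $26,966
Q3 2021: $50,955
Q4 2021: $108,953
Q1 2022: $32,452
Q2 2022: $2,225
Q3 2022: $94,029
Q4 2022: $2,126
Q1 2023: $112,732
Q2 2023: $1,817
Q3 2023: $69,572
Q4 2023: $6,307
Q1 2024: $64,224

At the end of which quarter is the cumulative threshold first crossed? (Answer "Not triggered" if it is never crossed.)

Through Q1 2021: $39,684
Through Q2 2021: $66,650
Through Q3 2021: $117,605
Through Q4 2021: $226,558
Through Q1 2022: $259,010 ← exceeds threshold

Q1 2022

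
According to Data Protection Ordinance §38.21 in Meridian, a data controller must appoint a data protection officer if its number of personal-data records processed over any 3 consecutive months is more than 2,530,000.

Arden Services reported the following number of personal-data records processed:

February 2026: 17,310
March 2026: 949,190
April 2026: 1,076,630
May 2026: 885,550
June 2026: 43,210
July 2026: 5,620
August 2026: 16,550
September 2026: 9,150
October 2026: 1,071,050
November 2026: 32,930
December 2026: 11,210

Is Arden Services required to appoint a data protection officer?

Yes

February 2026–April 2026: 17,310 + 949,190 + 1,076,630 = 2,043,130 (under)
March 2026–May 2026: 949,190 + 1,076,630 + 885,550 = 2,911,370 (over)
April 2026–June 2026: 1,076,630 + 885,550 + 43,210 = 2,005,390 (under)
May 2026–July 2026: 885,550 + 43,210 + 5,620 = 934,380 (under)
June 2026–August 2026: 43,210 + 5,620 + 16,550 = 65,380 (under)
July 2026–September 2026: 5,620 + 16,550 + 9,150 = 31,320 (under)
August 2026–October 2026: 16,550 + 9,150 + 1,071,050 = 1,096,750 (under)
September 2026–November 2026: 9,150 + 1,071,050 + 32,930 = 1,113,130 (under)
October 2026–December 2026: 1,071,050 + 32,930 + 11,210 = 1,115,190 (under)
At least one window exceeds 2,530,000.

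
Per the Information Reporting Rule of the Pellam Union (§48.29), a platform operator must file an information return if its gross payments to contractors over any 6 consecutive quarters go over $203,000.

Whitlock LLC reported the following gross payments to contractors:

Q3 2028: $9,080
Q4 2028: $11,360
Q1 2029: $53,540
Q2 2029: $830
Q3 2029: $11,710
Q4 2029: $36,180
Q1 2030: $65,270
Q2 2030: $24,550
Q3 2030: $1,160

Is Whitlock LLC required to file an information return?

Q3 2028–Q4 2029: $9,080 + $11,360 + $53,540 + $830 + $11,710 + $36,180 = $122,700 (under)
Q4 2028–Q1 2030: $11,360 + $53,540 + $830 + $11,710 + $36,180 + $65,270 = $178,890 (under)
Q1 2029–Q2 2030: $53,540 + $830 + $11,710 + $36,180 + $65,270 + $24,550 = $192,080 (under)
Q2 2029–Q3 2030: $830 + $11,710 + $36,180 + $65,270 + $24,550 + $1,160 = $139,700 (under)
No window exceeds $203,000.

No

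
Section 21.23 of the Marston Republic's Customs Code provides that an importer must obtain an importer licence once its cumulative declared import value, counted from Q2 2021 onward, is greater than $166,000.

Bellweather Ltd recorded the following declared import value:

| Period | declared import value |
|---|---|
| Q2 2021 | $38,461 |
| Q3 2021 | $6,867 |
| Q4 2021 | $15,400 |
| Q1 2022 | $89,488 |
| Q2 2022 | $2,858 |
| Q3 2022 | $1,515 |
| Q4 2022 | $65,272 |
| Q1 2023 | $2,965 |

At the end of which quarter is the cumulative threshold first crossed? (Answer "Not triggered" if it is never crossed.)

Q4 2022

Through Q2 2021: $38,461
Through Q3 2021: $45,328
Through Q4 2021: $60,728
Through Q1 2022: $150,216
Through Q2 2022: $153,074
Through Q3 2022: $154,589
Through Q4 2022: $219,861 ← exceeds threshold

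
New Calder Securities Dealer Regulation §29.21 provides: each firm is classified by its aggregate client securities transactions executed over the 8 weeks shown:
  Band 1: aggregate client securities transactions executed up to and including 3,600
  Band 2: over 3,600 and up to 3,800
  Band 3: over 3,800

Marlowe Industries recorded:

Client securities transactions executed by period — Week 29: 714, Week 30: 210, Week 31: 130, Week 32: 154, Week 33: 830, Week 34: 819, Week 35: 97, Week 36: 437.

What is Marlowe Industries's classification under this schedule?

Aggregate client securities transactions executed: 714 + 210 + 130 + 154 + 830 + 819 + 97 + 437 = 3,391.
3,391 ≤ 3,600, so Band 1 applies.

Band 1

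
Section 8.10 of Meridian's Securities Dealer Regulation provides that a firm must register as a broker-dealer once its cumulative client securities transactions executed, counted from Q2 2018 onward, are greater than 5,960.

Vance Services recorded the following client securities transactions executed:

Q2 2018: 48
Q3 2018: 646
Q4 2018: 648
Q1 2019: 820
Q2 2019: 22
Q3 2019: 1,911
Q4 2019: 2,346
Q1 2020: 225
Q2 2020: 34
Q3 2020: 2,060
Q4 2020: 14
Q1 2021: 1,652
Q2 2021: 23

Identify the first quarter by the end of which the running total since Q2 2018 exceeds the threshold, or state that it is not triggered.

Through Q2 2018: 48
Through Q3 2018: 694
Through Q4 2018: 1,342
Through Q1 2019: 2,162
Through Q2 2019: 2,184
Through Q3 2019: 4,095
Through Q4 2019: 6,441 ← exceeds threshold

Q4 2019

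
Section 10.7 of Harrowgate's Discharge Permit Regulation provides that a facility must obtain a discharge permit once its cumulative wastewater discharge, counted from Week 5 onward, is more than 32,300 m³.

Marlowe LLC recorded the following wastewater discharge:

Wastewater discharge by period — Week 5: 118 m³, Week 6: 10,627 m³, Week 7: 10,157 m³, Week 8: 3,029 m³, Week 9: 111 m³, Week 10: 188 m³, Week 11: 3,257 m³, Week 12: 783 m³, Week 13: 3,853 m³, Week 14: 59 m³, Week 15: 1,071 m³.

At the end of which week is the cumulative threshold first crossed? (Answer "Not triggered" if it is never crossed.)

Week 15

Through Week 5: 118 m³
Through Week 6: 10,745 m³
Through Week 7: 20,902 m³
Through Week 8: 23,931 m³
Through Week 9: 24,042 m³
Through Week 10: 24,230 m³
Through Week 11: 27,487 m³
Through Week 12: 28,270 m³
Through Week 13: 32,123 m³
Through Week 14: 32,182 m³
Through Week 15: 33,253 m³ ← exceeds threshold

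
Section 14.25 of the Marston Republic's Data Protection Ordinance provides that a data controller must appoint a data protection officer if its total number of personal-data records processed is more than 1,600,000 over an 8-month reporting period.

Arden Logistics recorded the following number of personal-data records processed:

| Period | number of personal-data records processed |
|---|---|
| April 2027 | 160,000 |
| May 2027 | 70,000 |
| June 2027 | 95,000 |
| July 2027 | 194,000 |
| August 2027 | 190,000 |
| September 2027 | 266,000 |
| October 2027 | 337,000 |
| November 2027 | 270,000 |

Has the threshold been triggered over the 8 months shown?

Total number of personal-data records processed: 160,000 + 70,000 + 95,000 + 194,000 + 190,000 + 266,000 + 337,000 + 270,000 = 1,582,000.
1,582,000 ≤ 1,600,000, so the threshold is not exceeded.

No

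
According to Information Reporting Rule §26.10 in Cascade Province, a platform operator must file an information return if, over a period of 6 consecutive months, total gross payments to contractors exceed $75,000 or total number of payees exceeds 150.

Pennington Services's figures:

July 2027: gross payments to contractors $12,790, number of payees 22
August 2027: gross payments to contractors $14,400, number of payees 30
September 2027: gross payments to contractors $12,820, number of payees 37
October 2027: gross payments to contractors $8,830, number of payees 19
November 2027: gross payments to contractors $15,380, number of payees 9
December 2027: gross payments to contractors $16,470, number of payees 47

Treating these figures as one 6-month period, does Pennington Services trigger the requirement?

Yes

Total gross payments to contractors: $12,790 + $14,400 + $12,820 + $8,830 + $15,380 + $16,470 = $80,690 (> $75,000).
Total number of payees: 22 + 30 + 37 + 19 + 9 + 47 = 164 (> 150).
The test is 'or': at least one threshold is exceeded.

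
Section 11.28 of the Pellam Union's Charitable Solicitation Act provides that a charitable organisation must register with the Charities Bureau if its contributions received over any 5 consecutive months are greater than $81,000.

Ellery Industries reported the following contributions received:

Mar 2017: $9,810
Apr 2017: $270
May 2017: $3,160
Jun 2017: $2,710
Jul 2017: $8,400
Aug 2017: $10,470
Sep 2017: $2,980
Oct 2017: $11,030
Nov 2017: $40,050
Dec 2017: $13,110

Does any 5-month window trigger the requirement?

No

Mar 2017–Jul 2017: $9,810 + $270 + $3,160 + $2,710 + $8,400 = $24,350 (under)
Apr 2017–Aug 2017: $270 + $3,160 + $2,710 + $8,400 + $10,470 = $25,010 (under)
May 2017–Sep 2017: $3,160 + $2,710 + $8,400 + $10,470 + $2,980 = $27,720 (under)
Jun 2017–Oct 2017: $2,710 + $8,400 + $10,470 + $2,980 + $11,030 = $35,590 (under)
Jul 2017–Nov 2017: $8,400 + $10,470 + $2,980 + $11,030 + $40,050 = $72,930 (under)
Aug 2017–Dec 2017: $10,470 + $2,980 + $11,030 + $40,050 + $13,110 = $77,640 (under)
No window exceeds $81,000.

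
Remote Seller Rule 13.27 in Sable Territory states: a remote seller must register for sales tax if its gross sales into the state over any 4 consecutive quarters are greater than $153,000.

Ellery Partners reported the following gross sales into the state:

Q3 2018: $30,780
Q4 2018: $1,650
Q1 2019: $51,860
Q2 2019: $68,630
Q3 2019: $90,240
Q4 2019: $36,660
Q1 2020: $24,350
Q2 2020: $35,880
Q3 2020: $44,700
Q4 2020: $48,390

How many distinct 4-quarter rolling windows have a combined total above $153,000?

Q3 2018–Q2 2019: $30,780 + $1,650 + $51,860 + $68,630 = $152,920 (under)
Q4 2018–Q3 2019: $1,650 + $51,860 + $68,630 + $90,240 = $212,380 (over)
Q1 2019–Q4 2019: $51,860 + $68,630 + $90,240 + $36,660 = $247,390 (over)
Q2 2019–Q1 2020: $68,630 + $90,240 + $36,660 + $24,350 = $219,880 (over)
Q3 2019–Q2 2020: $90,240 + $36,660 + $24,350 + $35,880 = $187,130 (over)
Q4 2019–Q3 2020: $36,660 + $24,350 + $35,880 + $44,700 = $141,590 (under)
Q1 2020–Q4 2020: $24,350 + $35,880 + $44,700 + $48,390 = $153,320 (over)
5 windows exceed the threshold.

5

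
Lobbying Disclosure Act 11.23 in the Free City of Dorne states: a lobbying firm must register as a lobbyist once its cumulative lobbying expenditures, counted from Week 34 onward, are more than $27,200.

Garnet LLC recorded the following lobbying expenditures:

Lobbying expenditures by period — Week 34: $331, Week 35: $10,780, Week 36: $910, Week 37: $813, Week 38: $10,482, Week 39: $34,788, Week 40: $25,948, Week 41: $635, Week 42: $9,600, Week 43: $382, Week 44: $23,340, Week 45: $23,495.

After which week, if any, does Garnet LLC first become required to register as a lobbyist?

Week 39

Through Week 34: $331
Through Week 35: $11,111
Through Week 36: $12,021
Through Week 37: $12,834
Through Week 38: $23,316
Through Week 39: $58,104 ← exceeds threshold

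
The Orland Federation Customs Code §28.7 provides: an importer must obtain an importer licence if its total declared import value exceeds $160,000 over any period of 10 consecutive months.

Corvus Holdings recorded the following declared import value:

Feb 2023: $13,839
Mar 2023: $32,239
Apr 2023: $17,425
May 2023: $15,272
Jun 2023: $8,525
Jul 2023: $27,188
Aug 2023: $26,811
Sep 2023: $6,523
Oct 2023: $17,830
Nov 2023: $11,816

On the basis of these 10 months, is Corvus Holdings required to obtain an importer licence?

Total declared import value: $13,839 + $32,239 + $17,425 + $15,272 + $8,525 + $27,188 + $26,811 + $6,523 + $17,830 + $11,816 = $177,468.
$177,468 > $160,000, so the threshold is exceeded.

Yes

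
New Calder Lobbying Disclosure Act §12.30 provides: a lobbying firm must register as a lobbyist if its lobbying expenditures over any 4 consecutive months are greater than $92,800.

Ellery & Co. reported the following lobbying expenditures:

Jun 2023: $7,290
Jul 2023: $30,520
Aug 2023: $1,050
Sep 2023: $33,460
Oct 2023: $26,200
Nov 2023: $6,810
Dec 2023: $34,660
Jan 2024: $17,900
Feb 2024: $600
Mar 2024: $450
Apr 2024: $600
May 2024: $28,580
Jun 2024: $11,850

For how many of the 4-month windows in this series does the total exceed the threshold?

1

Jun 2023–Sep 2023: $7,290 + $30,520 + $1,050 + $33,460 = $72,320 (under)
Jul 2023–Oct 2023: $30,520 + $1,050 + $33,460 + $26,200 = $91,230 (under)
Aug 2023–Nov 2023: $1,050 + $33,460 + $26,200 + $6,810 = $67,520 (under)
Sep 2023–Dec 2023: $33,460 + $26,200 + $6,810 + $34,660 = $101,130 (over)
Oct 2023–Jan 2024: $26,200 + $6,810 + $34,660 + $17,900 = $85,570 (under)
Nov 2023–Feb 2024: $6,810 + $34,660 + $17,900 + $600 = $59,970 (under)
Dec 2023–Mar 2024: $34,660 + $17,900 + $600 + $450 = $53,610 (under)
Jan 2024–Apr 2024: $17,900 + $600 + $450 + $600 = $19,550 (under)
Feb 2024–May 2024: $600 + $450 + $600 + $28,580 = $30,230 (under)
Mar 2024–Jun 2024: $450 + $600 + $28,580 + $11,850 = $41,480 (under)
1 window exceeds the threshold.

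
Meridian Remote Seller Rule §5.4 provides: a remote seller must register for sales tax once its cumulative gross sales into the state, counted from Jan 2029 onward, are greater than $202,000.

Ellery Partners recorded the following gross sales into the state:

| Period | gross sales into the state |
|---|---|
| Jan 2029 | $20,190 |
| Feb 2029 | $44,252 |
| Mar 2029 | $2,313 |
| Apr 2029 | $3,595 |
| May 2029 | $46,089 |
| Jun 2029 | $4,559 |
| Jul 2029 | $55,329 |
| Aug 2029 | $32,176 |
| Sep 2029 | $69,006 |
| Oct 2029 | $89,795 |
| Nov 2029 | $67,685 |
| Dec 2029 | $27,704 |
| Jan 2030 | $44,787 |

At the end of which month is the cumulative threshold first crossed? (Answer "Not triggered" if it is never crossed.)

Through Jan 2029: $20,190
Through Feb 2029: $64,442
Through Mar 2029: $66,755
Through Apr 2029: $70,350
Through May 2029: $116,439
Through Jun 2029: $120,998
Through Jul 2029: $176,327
Through Aug 2029: $208,503 ← exceeds threshold

Aug 2029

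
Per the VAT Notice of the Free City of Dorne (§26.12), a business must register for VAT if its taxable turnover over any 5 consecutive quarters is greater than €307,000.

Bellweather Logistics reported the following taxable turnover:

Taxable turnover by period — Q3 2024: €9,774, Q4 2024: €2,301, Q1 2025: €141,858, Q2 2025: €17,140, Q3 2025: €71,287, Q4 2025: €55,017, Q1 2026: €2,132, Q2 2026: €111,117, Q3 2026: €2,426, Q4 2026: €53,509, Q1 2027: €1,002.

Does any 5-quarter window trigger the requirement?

No

Q3 2024–Q3 2025: €9,774 + €2,301 + €141,858 + €17,140 + €71,287 = €242,360 (under)
Q4 2024–Q4 2025: €2,301 + €141,858 + €17,140 + €71,287 + €55,017 = €287,603 (under)
Q1 2025–Q1 2026: €141,858 + €17,140 + €71,287 + €55,017 + €2,132 = €287,434 (under)
Q2 2025–Q2 2026: €17,140 + €71,287 + €55,017 + €2,132 + €111,117 = €256,693 (under)
Q3 2025–Q3 2026: €71,287 + €55,017 + €2,132 + €111,117 + €2,426 = €241,979 (under)
Q4 2025–Q4 2026: €55,017 + €2,132 + €111,117 + €2,426 + €53,509 = €224,201 (under)
Q1 2026–Q1 2027: €2,132 + €111,117 + €2,426 + €53,509 + €1,002 = €170,186 (under)
No window exceeds €307,000.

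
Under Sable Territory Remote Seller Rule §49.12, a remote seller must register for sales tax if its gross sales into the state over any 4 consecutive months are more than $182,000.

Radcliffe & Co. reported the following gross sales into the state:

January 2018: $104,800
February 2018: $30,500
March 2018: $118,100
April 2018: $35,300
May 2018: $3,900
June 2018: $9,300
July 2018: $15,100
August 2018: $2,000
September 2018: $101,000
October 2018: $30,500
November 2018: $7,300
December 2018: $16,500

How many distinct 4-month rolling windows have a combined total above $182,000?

2

January 2018–April 2018: $104,800 + $30,500 + $118,100 + $35,300 = $288,700 (over)
February 2018–May 2018: $30,500 + $118,100 + $35,300 + $3,900 = $187,800 (over)
March 2018–June 2018: $118,100 + $35,300 + $3,900 + $9,300 = $166,600 (under)
April 2018–July 2018: $35,300 + $3,900 + $9,300 + $15,100 = $63,600 (under)
May 2018–August 2018: $3,900 + $9,300 + $15,100 + $2,000 = $30,300 (under)
June 2018–September 2018: $9,300 + $15,100 + $2,000 + $101,000 = $127,400 (under)
July 2018–October 2018: $15,100 + $2,000 + $101,000 + $30,500 = $148,600 (under)
August 2018–November 2018: $2,000 + $101,000 + $30,500 + $7,300 = $140,800 (under)
September 2018–December 2018: $101,000 + $30,500 + $7,300 + $16,500 = $155,300 (under)
2 windows exceed the threshold.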